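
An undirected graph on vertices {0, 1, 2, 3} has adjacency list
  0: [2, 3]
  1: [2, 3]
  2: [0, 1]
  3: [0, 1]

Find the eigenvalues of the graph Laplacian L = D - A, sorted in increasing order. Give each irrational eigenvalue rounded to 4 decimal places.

[0, 2, 2, 4]

Reading degrees in the order [0, 1, 2, 3] gives [2, 2, 2, 2]; set D = diag(2, 2, 2, 2) and form L = D - A. The multiplicity of 0 as a Laplacian eigenvalue equals the number of connected components. The single zero eigenvalue shows the graph is connected. The largest eigenvalue, 4, is at most the vertex count 4. The eigenvalues sum to 8, which equals trace(L) = 2|E|.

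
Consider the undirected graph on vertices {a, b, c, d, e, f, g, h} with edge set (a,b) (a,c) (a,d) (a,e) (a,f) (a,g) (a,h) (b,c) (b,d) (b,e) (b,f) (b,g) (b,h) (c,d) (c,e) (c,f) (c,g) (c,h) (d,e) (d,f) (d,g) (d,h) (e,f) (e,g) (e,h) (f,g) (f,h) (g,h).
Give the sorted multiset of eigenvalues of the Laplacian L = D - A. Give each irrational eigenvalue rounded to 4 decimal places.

With the vertex order [a, b, c, d, e, f, g, h], the degrees are [7, 7, 7, 7, 7, 7, 7, 7], giving D = diag(7, 7, 7, 7, 7, 7, 7, 7) and L = D - A. Since every row of L sums to 0, the all-ones vector is in the kernel and 0 is an eigenvalue. By the matrix-tree theorem the graph has (1/8) * product of the nonzero eigenvalues = 262144 spanning trees.

[0, 8, 8, 8, 8, 8, 8, 8]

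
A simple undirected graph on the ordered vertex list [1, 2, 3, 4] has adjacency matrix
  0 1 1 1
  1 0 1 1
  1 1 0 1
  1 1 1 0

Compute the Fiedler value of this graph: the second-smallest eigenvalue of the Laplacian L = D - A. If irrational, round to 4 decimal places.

Each diagonal entry of L is the vertex degree and each off-diagonal entry is -1 where an edge is present, 0 otherwise; in the order [1, 2, 3, 4] the diagonal is [3, 3, 3, 3]. The smallest Laplacian eigenvalue is always 0. The next one, lambda_2 = 4, measures how hard the graph is to disconnect: larger values mean better connectivity. The largest eigenvalue, 4, is at most the vertex count 4. By the matrix-tree theorem the graph has (1/4) * product of the nonzero eigenvalues = 16 spanning trees.

4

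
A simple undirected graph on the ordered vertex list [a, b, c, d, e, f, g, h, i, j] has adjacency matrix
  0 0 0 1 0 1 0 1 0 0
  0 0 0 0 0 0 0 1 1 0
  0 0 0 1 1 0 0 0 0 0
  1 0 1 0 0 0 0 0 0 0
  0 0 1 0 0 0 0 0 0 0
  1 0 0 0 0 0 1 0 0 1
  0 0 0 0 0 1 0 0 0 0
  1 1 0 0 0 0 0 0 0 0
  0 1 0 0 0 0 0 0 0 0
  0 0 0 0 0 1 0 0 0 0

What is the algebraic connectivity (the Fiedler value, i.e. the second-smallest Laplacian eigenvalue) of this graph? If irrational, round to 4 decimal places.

Reading degrees in the order [a, b, c, d, e, f, g, h, i, j] gives [3, 2, 2, 2, 1, 3, 1, 2, 1, 1]; set D = diag(3, 2, 2, 2, 1, 3, 1, 2, 1, 1) and form L = D - A. The sorted Laplacian eigenvalues are [0, 0.1981, 0.2375, 1, 1, 1.5550, 2.5634, 3.2470, 3.4832, 4.7159]; the algebraic connectivity is the second entry, 0.1981. The largest eigenvalue, 4.7159, is at most the vertex count 10.

0.1981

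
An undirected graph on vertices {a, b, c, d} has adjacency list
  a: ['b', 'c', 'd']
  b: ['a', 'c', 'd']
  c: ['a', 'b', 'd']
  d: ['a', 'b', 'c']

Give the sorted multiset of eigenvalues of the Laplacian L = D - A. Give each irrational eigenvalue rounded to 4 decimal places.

With the vertex order [a, b, c, d], the degrees are [3, 3, 3, 3], giving D = diag(3, 3, 3, 3) and L = D - A. The multiplicity of 0 as a Laplacian eigenvalue equals the number of connected components. The single zero eigenvalue shows the graph is connected. By the matrix-tree theorem the graph has (1/4) * product of the nonzero eigenvalues = 16 spanning trees.

[0, 4, 4, 4]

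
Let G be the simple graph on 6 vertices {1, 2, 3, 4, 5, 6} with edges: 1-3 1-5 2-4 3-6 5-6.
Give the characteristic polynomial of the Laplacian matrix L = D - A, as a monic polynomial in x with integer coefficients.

x^6 - 10x^5 + 36x^4 - 56x^3 + 32x^2

With the vertex order [1, 2, 3, 4, 5, 6], the degrees are [2, 1, 2, 1, 2, 2], giving D = diag(2, 1, 2, 1, 2, 2) and L = D - A. Computing det(xI - L) by cofactor expansion (or equivalently via sum-over-permutations) gives x^6 - 10x^5 + 36x^4 - 56x^3 + 32x^2. The constant term is 0 because L is singular (the all-ones vector lies in its kernel).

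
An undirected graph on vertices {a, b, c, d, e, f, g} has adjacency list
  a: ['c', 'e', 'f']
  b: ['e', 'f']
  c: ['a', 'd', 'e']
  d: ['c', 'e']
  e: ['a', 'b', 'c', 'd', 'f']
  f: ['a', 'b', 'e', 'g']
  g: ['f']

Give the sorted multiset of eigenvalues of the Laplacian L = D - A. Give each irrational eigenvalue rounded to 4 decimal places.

Reading degrees in the order [a, b, c, d, e, f, g] gives [3, 2, 3, 2, 5, 4, 1]; set D = diag(3, 2, 3, 2, 5, 4, 1) and form L = D - A. L is symmetric positive semidefinite, so every eigenvalue is real and nonnegative. The single zero eigenvalue shows the graph is connected.

[0, 0.7971, 1.6120, 2.4285, 3.9643, 5.1226, 6.0755]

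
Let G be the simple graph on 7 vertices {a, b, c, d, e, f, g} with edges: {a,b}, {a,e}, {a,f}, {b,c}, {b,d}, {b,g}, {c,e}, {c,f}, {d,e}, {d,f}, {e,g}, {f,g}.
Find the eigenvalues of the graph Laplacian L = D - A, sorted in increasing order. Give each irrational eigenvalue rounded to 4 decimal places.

[0, 3, 3, 3, 4, 4, 7]

With the vertex order [a, b, c, d, e, f, g], the degrees are [3, 4, 3, 3, 4, 4, 3], giving D = diag(3, 4, 3, 3, 4, 4, 3) and L = D - A. L is symmetric positive semidefinite, so every eigenvalue is real and nonnegative. The single zero eigenvalue shows the graph is connected. The largest eigenvalue, 7, is at most the vertex count 7.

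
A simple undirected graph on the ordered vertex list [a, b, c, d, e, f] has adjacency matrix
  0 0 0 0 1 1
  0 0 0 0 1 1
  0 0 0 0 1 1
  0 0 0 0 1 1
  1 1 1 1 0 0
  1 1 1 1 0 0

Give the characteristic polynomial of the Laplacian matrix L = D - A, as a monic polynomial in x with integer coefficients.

With the vertex order [a, b, c, d, e, f], the degrees are [2, 2, 2, 2, 4, 4], giving D = diag(2, 2, 2, 2, 4, 4) and L = D - A. The eigenvalues of L are [0, 2, 2, 2, 4, 6]; the characteristic polynomial is the product of (x - lambda_i), which multiplies out to x^6 - 16x^5 + 96x^4 - 272x^3 + 368x^2 - 192x. The coefficient of x^5 equals -trace(L) = -16, matching the sum of degrees. By the matrix-tree theorem the graph has (1/6) * product of the nonzero eigenvalues = 32 spanning trees.

x^6 - 16x^5 + 96x^4 - 272x^3 + 368x^2 - 192x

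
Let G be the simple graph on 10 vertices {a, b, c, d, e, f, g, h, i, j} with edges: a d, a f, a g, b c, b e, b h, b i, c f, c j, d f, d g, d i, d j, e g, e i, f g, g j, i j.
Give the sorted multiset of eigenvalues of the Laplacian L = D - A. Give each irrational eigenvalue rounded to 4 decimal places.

[0, 0.7223, 1.8921, 2.4381, 3.3111, 4.2469, 4.7515, 5.6192, 6.3409, 6.6780]

With the vertex order [a, b, c, d, e, f, g, h, i, j], the degrees are [3, 4, 3, 5, 3, 4, 5, 1, 4, 4], giving D = diag(3, 4, 3, 5, 3, 4, 5, 1, 4, 4) and L = D - A. Since every row of L sums to 0, the all-ones vector is in the kernel and 0 is an eigenvalue. The largest eigenvalue, 6.6780, is at most the vertex count 10.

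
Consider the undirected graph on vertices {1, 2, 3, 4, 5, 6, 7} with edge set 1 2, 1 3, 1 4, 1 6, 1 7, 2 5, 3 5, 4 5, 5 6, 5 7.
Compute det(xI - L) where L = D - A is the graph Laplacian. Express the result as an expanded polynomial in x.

With the vertex order [1, 2, 3, 4, 5, 6, 7], the degrees are [5, 2, 2, 2, 5, 2, 2], giving D = diag(5, 2, 2, 2, 5, 2, 2) and L = D - A. The eigenvalues of L are [0, 2, 2, 2, 2, 5, 7]; the characteristic polynomial is the product of (x - lambda_i), which multiplies out to x^7 - 20x^6 + 155x^5 - 600x^4 + 1240x^3 - 1312x^2 + 560x. The constant term is 0 because L is singular (the all-ones vector lies in its kernel).

x^7 - 20x^6 + 155x^5 - 600x^4 + 1240x^3 - 1312x^2 + 560x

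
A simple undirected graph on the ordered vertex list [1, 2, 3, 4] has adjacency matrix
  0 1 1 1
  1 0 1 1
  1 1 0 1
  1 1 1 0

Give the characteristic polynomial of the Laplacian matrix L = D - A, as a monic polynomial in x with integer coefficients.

x^4 - 12x^3 + 48x^2 - 64x

Each diagonal entry of L is the vertex degree and each off-diagonal entry is -1 where an edge is present, 0 otherwise; in the order [1, 2, 3, 4] the diagonal is [3, 3, 3, 3]. L has integer entries, so p(x) = det(xI - L) has integer coefficients. Expanding the determinant yields x^4 - 12x^3 + 48x^2 - 64x. The constant term is 0 because L is singular (the all-ones vector lies in its kernel). There is one zero in the spectrum, matching the 1 component.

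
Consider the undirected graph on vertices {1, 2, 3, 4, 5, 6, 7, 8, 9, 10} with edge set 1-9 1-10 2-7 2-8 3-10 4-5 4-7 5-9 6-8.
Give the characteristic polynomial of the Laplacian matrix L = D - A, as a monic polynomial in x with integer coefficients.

x^10 - 18x^9 + 136x^8 - 560x^7 + 1365x^6 - 2002x^5 + 1716x^4 - 792x^3 + 165x^2 - 10x

Each diagonal entry of L is the vertex degree and each off-diagonal entry is -1 where an edge is present, 0 otherwise; in the order [1, 2, 3, 4, 5, 6, 7, 8, 9, 10] the diagonal is [2, 2, 1, 2, 2, 1, 2, 2, 2, 2]. Computing det(xI - L) by cofactor expansion (or equivalently via sum-over-permutations) gives x^10 - 18x^9 + 136x^8 - 560x^7 + 1365x^6 - 2002x^5 + 1716x^4 - 792x^3 + 165x^2 - 10x. The coefficient of x^9 equals -trace(L) = -18, matching the sum of degrees.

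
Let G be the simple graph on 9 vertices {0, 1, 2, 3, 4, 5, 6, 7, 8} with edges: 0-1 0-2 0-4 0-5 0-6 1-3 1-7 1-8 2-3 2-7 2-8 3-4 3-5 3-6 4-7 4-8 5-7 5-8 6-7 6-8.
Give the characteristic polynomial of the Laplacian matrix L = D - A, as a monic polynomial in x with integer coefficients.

x^9 - 40x^8 + 690x^7 - 6720x^6 + 40485x^5 - 154704x^4 + 366560x^3 - 492800x^2 + 288000x

Reading degrees in the order [0, 1, 2, 3, 4, 5, 6, 7, 8] gives [5, 4, 4, 5, 4, 4, 4, 5, 5]; set D = diag(5, 4, 4, 5, 4, 4, 4, 5, 5) and form L = D - A. The eigenvalues of L are [0, 4, 4, 4, 4, 5, 5, 5, 9]; the characteristic polynomial is the product of (x - lambda_i), which multiplies out to x^9 - 40x^8 + 690x^7 - 6720x^6 + 40485x^5 - 154704x^4 + 366560x^3 - 492800x^2 + 288000x. The coefficient of x^8 equals -trace(L) = -40, matching the sum of degrees. The eigenvalues sum to 40, which equals trace(L) = 2|E|.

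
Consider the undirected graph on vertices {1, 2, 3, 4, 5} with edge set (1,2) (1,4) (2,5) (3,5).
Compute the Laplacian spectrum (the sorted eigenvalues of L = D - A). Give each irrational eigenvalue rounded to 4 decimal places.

Reading degrees in the order [1, 2, 3, 4, 5] gives [2, 2, 1, 1, 2]; set D = diag(2, 2, 1, 1, 2) and form L = D - A. The multiplicity of 0 as a Laplacian eigenvalue equals the number of connected components. The eigenvalues sum to 8, which equals trace(L) = 2|E|.

[0, 0.3820, 1.3820, 2.6180, 3.6180]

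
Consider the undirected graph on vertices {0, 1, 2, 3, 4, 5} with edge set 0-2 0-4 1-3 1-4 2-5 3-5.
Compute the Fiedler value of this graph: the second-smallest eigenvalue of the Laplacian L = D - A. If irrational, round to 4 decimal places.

1

Reading degrees in the order [0, 1, 2, 3, 4, 5] gives [2, 2, 2, 2, 2, 2]; set D = diag(2, 2, 2, 2, 2, 2) and form L = D - A. The smallest Laplacian eigenvalue is always 0. The next one, lambda_2 = 1, measures how hard the graph is to disconnect: larger values mean better connectivity.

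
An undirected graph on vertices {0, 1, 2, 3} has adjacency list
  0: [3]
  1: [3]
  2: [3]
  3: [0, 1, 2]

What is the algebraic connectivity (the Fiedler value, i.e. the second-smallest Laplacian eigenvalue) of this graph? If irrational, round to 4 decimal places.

1

Reading degrees in the order [0, 1, 2, 3] gives [1, 1, 1, 3]; set D = diag(1, 1, 1, 3) and form L = D - A. Computing the eigenvalues of L and sorting gives [0, 1, 1, 4]. The Fiedler value lambda_2 = 1 is strictly positive, so the graph is connected.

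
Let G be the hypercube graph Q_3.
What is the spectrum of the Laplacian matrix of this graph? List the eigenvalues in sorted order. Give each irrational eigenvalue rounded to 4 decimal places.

The graph has 8 vertices and degree multiset [3, 3, 3, 3, 3, 3, 3, 3]; D is the diagonal matrix of degrees and L = D - A. Since every row of L sums to 0, the all-ones vector is in the kernel and 0 is an eigenvalue. The single zero eigenvalue shows the graph is connected. The eigenvalues sum to 24, which equals trace(L) = 2|E|. There is one zero in the spectrum, matching the 1 component.

[0, 2, 2, 2, 4, 4, 4, 6]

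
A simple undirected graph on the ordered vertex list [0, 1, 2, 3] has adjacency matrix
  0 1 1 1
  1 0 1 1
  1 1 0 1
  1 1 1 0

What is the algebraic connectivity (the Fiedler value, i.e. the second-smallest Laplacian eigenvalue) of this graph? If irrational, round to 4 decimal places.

4

Each diagonal entry of L is the vertex degree and each off-diagonal entry is -1 where an edge is present, 0 otherwise; in the order [0, 1, 2, 3] the diagonal is [3, 3, 3, 3]. The sorted Laplacian eigenvalues are [0, 4, 4, 4]; the algebraic connectivity is the second entry, 4. The largest eigenvalue, 4, is at most the vertex count 4. The eigenvalues sum to 12, which equals trace(L) = 2|E|.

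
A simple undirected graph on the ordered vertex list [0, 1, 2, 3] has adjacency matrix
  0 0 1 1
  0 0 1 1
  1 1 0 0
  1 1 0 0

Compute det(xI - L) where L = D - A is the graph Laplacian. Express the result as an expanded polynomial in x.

Reading degrees in the order [0, 1, 2, 3] gives [2, 2, 2, 2]; set D = diag(2, 2, 2, 2) and form L = D - A. The eigenvalues of L are [0, 2, 2, 4]; the characteristic polynomial is the product of (x - lambda_i), which multiplies out to x^4 - 8x^3 + 20x^2 - 16x. The coefficient of x^3 equals -trace(L) = -8, matching the sum of degrees. The eigenvalues sum to 8, which equals trace(L) = 2|E|.

x^4 - 8x^3 + 20x^2 - 16x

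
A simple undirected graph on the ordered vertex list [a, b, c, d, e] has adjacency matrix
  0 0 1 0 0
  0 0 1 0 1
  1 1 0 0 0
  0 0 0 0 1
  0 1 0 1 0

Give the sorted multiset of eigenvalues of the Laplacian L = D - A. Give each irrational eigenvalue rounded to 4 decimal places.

With the vertex order [a, b, c, d, e], the degrees are [1, 2, 2, 1, 2], giving D = diag(1, 2, 2, 1, 2) and L = D - A. L is symmetric positive semidefinite, so every eigenvalue is real and nonnegative. There is one zero in the spectrum, matching the 1 component.

[0, 0.3820, 1.3820, 2.6180, 3.6180]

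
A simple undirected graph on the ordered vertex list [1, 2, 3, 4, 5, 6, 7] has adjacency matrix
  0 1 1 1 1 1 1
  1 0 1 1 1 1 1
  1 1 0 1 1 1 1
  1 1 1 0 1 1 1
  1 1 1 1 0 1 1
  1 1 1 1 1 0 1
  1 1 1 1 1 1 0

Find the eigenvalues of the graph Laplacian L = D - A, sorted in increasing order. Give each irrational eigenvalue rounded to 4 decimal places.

Each diagonal entry of L is the vertex degree and each off-diagonal entry is -1 where an edge is present, 0 otherwise; in the order [1, 2, 3, 4, 5, 6, 7] the diagonal is [6, 6, 6, 6, 6, 6, 6]. Since every row of L sums to 0, the all-ones vector is in the kernel and 0 is an eigenvalue. The largest eigenvalue, 7, is at most the vertex count 7. The eigenvalues sum to 42, which equals trace(L) = 2|E|.

[0, 7, 7, 7, 7, 7, 7]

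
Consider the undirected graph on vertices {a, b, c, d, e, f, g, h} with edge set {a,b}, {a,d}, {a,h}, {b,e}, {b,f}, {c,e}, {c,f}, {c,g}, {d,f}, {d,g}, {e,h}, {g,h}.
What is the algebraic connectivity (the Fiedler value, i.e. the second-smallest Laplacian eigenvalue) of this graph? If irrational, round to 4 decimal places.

With the vertex order [a, b, c, d, e, f, g, h], the degrees are [3, 3, 3, 3, 3, 3, 3, 3], giving D = diag(3, 3, 3, 3, 3, 3, 3, 3) and L = D - A. The smallest Laplacian eigenvalue is always 0. The next one, lambda_2 = 2, measures how hard the graph is to disconnect: larger values mean better connectivity. The eigenvalues sum to 24, which equals trace(L) = 2|E|.

2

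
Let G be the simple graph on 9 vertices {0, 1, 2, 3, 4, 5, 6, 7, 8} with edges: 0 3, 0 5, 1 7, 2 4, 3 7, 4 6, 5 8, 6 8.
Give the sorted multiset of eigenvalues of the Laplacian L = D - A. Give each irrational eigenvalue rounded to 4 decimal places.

With the vertex order [0, 1, 2, 3, 4, 5, 6, 7, 8], the degrees are [2, 1, 1, 2, 2, 2, 2, 2, 2], giving D = diag(2, 1, 1, 2, 2, 2, 2, 2, 2) and L = D - A. Diagonalising L (or applying a numerical eigensolver to the 9x9 matrix) gives the spectrum above. The single zero eigenvalue shows the graph is connected. The eigenvalues sum to 16, which equals trace(L) = 2|E|. By the matrix-tree theorem the graph has (1/9) * product of the nonzero eigenvalues = 1 spanning tree.

[0, 0.1206, 0.4679, 1, 1.6527, 2.3473, 3, 3.5321, 3.8794]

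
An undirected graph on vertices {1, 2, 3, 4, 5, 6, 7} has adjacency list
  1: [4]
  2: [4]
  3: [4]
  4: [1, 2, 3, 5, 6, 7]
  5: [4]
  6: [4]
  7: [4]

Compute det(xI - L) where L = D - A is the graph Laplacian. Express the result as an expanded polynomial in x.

x^7 - 12x^6 + 45x^5 - 80x^4 + 75x^3 - 36x^2 + 7x

With the vertex order [1, 2, 3, 4, 5, 6, 7], the degrees are [1, 1, 1, 6, 1, 1, 1], giving D = diag(1, 1, 1, 6, 1, 1, 1) and L = D - A. Computing det(xI - L) by cofactor expansion (or equivalently via sum-over-permutations) gives x^7 - 12x^6 + 45x^5 - 80x^4 + 75x^3 - 36x^2 + 7x. The coefficient of x^6 equals -trace(L) = -12, matching the sum of degrees. There is one zero in the spectrum, matching the 1 component.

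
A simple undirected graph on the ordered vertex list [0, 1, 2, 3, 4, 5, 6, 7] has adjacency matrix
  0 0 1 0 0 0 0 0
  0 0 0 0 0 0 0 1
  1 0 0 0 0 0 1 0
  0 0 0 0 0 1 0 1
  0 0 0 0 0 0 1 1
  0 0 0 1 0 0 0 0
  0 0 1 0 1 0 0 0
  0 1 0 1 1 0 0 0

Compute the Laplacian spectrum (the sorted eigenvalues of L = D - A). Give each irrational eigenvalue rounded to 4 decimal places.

[0, 0.1864, 0.5858, 1, 2, 2.4707, 3.4142, 4.3429]

Each diagonal entry of L is the vertex degree and each off-diagonal entry is -1 where an edge is present, 0 otherwise; in the order [0, 1, 2, 3, 4, 5, 6, 7] the diagonal is [1, 1, 2, 2, 2, 1, 2, 3]. The multiplicity of 0 as a Laplacian eigenvalue equals the number of connected components. The eigenvalues sum to 14, which equals trace(L) = 2|E|. There is one zero in the spectrum, matching the 1 component.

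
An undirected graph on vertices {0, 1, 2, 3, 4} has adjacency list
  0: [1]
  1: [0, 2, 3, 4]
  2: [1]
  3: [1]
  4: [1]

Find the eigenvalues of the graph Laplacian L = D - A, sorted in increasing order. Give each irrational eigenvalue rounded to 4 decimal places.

With the vertex order [0, 1, 2, 3, 4], the degrees are [1, 4, 1, 1, 1], giving D = diag(1, 4, 1, 1, 1) and L = D - A. The multiplicity of 0 as a Laplacian eigenvalue equals the number of connected components. The single zero eigenvalue shows the graph is connected. By the matrix-tree theorem the graph has (1/5) * product of the nonzero eigenvalues = 1 spanning tree.

[0, 1, 1, 1, 5]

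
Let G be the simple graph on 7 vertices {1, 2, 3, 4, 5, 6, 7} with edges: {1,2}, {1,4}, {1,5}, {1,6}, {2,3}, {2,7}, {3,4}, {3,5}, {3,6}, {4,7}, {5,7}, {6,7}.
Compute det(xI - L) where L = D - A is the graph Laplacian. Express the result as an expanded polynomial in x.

x^7 - 24x^6 + 234x^5 - 1192x^4 + 3357x^3 - 4968x^2 + 3024x

With the vertex order [1, 2, 3, 4, 5, 6, 7], the degrees are [4, 3, 4, 3, 3, 3, 4], giving D = diag(4, 3, 4, 3, 3, 3, 4) and L = D - A. L has integer entries, so p(x) = det(xI - L) has integer coefficients. Expanding the determinant yields x^7 - 24x^6 + 234x^5 - 1192x^4 + 3357x^3 - 4968x^2 + 3024x. Since p(0) = det(-L) = 0, x divides p(x). By the matrix-tree theorem the graph has (1/7) * product of the nonzero eigenvalues = 432 spanning trees.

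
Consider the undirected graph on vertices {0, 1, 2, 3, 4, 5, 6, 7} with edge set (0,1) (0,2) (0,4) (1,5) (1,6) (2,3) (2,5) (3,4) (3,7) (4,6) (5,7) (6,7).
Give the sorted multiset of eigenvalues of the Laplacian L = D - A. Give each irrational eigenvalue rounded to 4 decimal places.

Reading degrees in the order [0, 1, 2, 3, 4, 5, 6, 7] gives [3, 3, 3, 3, 3, 3, 3, 3]; set D = diag(3, 3, 3, 3, 3, 3, 3, 3) and form L = D - A. L is symmetric positive semidefinite, so every eigenvalue is real and nonnegative. The single zero eigenvalue shows the graph is connected. The largest eigenvalue, 6, is at most the vertex count 8.

[0, 2, 2, 2, 4, 4, 4, 6]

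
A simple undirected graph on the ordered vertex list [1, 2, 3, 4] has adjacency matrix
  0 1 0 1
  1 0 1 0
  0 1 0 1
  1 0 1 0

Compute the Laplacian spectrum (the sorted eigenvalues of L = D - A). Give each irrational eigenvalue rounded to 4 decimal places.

[0, 2, 2, 4]

Each diagonal entry of L is the vertex degree and each off-diagonal entry is -1 where an edge is present, 0 otherwise; in the order [1, 2, 3, 4] the diagonal is [2, 2, 2, 2]. The multiplicity of 0 as a Laplacian eigenvalue equals the number of connected components. The single zero eigenvalue shows the graph is connected. The largest eigenvalue, 4, is at most the vertex count 4. There is one zero in the spectrum, matching the 1 component.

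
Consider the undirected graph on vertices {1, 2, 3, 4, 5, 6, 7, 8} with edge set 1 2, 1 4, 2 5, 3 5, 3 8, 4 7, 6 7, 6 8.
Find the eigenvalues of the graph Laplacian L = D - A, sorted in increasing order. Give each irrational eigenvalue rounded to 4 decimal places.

With the vertex order [1, 2, 3, 4, 5, 6, 7, 8], the degrees are [2, 2, 2, 2, 2, 2, 2, 2], giving D = diag(2, 2, 2, 2, 2, 2, 2, 2) and L = D - A. L is symmetric positive semidefinite, so every eigenvalue is real and nonnegative. The single zero eigenvalue shows the graph is connected.

[0, 0.5858, 0.5858, 2, 2, 3.4142, 3.4142, 4]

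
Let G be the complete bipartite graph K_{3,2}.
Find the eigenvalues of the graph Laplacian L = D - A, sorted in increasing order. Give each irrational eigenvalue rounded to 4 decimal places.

[0, 2, 2, 3, 5]

The graph has 5 vertices and degree multiset [3, 3, 2, 2, 2]; D is the diagonal matrix of degrees and L = D - A. Since every row of L sums to 0, the all-ones vector is in the kernel and 0 is an eigenvalue. The single zero eigenvalue shows the graph is connected. The largest eigenvalue, 5, is at most the vertex count 5. By the matrix-tree theorem the graph has (1/5) * product of the nonzero eigenvalues = 12 spanning trees.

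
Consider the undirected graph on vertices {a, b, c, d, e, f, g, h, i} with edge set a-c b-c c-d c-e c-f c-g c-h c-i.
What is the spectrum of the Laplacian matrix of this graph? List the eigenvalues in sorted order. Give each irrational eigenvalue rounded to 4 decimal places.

Each diagonal entry of L is the vertex degree and each off-diagonal entry is -1 where an edge is present, 0 otherwise; in the order [a, b, c, d, e, f, g, h, i] the diagonal is [1, 1, 8, 1, 1, 1, 1, 1, 1]. The multiplicity of 0 as a Laplacian eigenvalue equals the number of connected components. The single zero eigenvalue shows the graph is connected. The largest eigenvalue, 9, is at most the vertex count 9.

[0, 1, 1, 1, 1, 1, 1, 1, 9]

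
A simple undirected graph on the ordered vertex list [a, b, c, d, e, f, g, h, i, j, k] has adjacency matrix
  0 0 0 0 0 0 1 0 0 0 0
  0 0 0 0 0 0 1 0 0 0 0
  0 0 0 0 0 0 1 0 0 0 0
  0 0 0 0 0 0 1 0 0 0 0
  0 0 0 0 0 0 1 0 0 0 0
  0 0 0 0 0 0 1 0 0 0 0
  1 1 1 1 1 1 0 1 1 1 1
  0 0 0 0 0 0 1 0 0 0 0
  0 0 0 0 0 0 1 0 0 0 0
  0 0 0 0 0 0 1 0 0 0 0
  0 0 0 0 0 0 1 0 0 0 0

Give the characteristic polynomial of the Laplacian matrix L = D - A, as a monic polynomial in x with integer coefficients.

With the vertex order [a, b, c, d, e, f, g, h, i, j, k], the degrees are [1, 1, 1, 1, 1, 1, 10, 1, 1, 1, 1], giving D = diag(1, 1, 1, 1, 1, 1, 10, 1, 1, 1, 1) and L = D - A. The eigenvalues of L are [0, 1, 1, 1, 1, 1, 1, 1, 1, 1, 11]; the characteristic polynomial is the product of (x - lambda_i), which multiplies out to x^11 - 20x^10 + 135x^9 - 480x^8 + 1050x^7 - 1512x^6 + 1470x^5 - 960x^4 + 405x^3 - 100x^2 + 11x. The coefficient of x^10 equals -trace(L) = -20, matching the sum of degrees.

x^11 - 20x^10 + 135x^9 - 480x^8 + 1050x^7 - 1512x^6 + 1470x^5 - 960x^4 + 405x^3 - 100x^2 + 11x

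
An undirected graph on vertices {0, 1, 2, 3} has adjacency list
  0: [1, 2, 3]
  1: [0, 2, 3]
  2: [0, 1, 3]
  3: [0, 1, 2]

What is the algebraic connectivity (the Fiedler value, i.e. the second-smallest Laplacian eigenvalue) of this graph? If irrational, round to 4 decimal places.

With the vertex order [0, 1, 2, 3], the degrees are [3, 3, 3, 3], giving D = diag(3, 3, 3, 3) and L = D - A. The smallest Laplacian eigenvalue is always 0. The next one, lambda_2 = 4, measures how hard the graph is to disconnect: larger values mean better connectivity. The largest eigenvalue, 4, is at most the vertex count 4.

4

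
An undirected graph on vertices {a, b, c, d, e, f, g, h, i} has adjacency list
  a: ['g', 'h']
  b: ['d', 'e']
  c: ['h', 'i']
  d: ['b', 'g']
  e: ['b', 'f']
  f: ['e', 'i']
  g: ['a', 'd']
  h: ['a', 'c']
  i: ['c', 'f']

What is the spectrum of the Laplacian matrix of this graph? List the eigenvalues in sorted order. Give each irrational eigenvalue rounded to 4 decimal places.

Reading degrees in the order [a, b, c, d, e, f, g, h, i] gives [2, 2, 2, 2, 2, 2, 2, 2, 2]; set D = diag(2, 2, 2, 2, 2, 2, 2, 2, 2) and form L = D - A. L is symmetric positive semidefinite, so every eigenvalue is real and nonnegative.

[0, 0.4679, 0.4679, 1.6527, 1.6527, 3, 3, 3.8794, 3.8794]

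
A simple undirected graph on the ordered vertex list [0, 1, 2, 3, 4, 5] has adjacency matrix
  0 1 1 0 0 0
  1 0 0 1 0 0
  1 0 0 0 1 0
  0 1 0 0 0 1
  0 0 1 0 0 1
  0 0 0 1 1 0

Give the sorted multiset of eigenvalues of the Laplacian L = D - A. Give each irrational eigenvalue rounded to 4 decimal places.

Reading degrees in the order [0, 1, 2, 3, 4, 5] gives [2, 2, 2, 2, 2, 2]; set D = diag(2, 2, 2, 2, 2, 2) and form L = D - A. The multiplicity of 0 as a Laplacian eigenvalue equals the number of connected components. The single zero eigenvalue shows the graph is connected.

[0, 1, 1, 3, 3, 4]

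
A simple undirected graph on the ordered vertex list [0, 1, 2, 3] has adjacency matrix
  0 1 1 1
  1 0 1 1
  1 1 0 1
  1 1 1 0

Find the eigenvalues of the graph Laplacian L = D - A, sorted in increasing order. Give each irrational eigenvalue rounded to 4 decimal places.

Reading degrees in the order [0, 1, 2, 3] gives [3, 3, 3, 3]; set D = diag(3, 3, 3, 3) and form L = D - A. L is symmetric positive semidefinite, so every eigenvalue is real and nonnegative. The single zero eigenvalue shows the graph is connected. There is one zero in the spectrum, matching the 1 component.

[0, 4, 4, 4]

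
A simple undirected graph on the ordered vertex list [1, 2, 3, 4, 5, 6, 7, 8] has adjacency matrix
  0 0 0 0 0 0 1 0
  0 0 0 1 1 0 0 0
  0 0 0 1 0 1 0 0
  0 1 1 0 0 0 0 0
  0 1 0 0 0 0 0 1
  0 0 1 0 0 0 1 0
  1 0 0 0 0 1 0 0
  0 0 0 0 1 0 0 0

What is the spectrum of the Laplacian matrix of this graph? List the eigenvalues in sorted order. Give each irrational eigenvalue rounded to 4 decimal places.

With the vertex order [1, 2, 3, 4, 5, 6, 7, 8], the degrees are [1, 2, 2, 2, 2, 2, 2, 1], giving D = diag(1, 2, 2, 2, 2, 2, 2, 1) and L = D - A. The multiplicity of 0 as a Laplacian eigenvalue equals the number of connected components. The single zero eigenvalue shows the graph is connected. The largest eigenvalue, 3.8478, is at most the vertex count 8.

[0, 0.1522, 0.5858, 1.2346, 2, 2.7654, 3.4142, 3.8478]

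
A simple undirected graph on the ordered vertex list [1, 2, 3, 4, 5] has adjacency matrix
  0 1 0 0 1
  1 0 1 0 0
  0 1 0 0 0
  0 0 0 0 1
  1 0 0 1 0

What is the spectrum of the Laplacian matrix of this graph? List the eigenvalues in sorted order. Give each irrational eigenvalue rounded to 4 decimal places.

[0, 0.3820, 1.3820, 2.6180, 3.6180]

With the vertex order [1, 2, 3, 4, 5], the degrees are [2, 2, 1, 1, 2], giving D = diag(2, 2, 1, 1, 2) and L = D - A. The multiplicity of 0 as a Laplacian eigenvalue equals the number of connected components. The single zero eigenvalue shows the graph is connected. There is one zero in the spectrum, matching the 1 component.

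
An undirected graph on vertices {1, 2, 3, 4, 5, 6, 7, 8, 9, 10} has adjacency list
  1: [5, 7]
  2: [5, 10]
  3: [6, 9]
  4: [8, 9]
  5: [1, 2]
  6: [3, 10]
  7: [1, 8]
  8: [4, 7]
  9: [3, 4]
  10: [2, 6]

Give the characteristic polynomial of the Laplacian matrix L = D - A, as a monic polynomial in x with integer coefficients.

Reading degrees in the order [1, 2, 3, 4, 5, 6, 7, 8, 9, 10] gives [2, 2, 2, 2, 2, 2, 2, 2, 2, 2]; set D = diag(2, 2, 2, 2, 2, 2, 2, 2, 2, 2) and form L = D - A. Computing det(xI - L) by cofactor expansion (or equivalently via sum-over-permutations) gives x^10 - 20x^9 + 170x^8 - 800x^7 + 2275x^6 - 4004x^5 + 4290x^4 - 2640x^3 + 825x^2 - 100x. Since p(0) = det(-L) = 0, x divides p(x). The largest eigenvalue, 4, is at most the vertex count 10.

x^10 - 20x^9 + 170x^8 - 800x^7 + 2275x^6 - 4004x^5 + 4290x^4 - 2640x^3 + 825x^2 - 100x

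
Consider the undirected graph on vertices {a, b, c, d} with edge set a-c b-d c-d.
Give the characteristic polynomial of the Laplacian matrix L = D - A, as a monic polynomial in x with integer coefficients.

x^4 - 6x^3 + 10x^2 - 4x

Reading degrees in the order [a, b, c, d] gives [1, 1, 2, 2]; set D = diag(1, 1, 2, 2) and form L = D - A. Computing det(xI - L) by cofactor expansion (or equivalently via sum-over-permutations) gives x^4 - 6x^3 + 10x^2 - 4x. The coefficient of x^3 equals -trace(L) = -6, matching the sum of degrees. The largest eigenvalue, 3.4142, is at most the vertex count 4.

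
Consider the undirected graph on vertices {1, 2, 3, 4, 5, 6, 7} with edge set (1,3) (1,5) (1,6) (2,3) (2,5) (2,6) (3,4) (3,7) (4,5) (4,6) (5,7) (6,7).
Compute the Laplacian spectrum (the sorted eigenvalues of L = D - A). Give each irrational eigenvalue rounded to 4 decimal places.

Each diagonal entry of L is the vertex degree and each off-diagonal entry is -1 where an edge is present, 0 otherwise; in the order [1, 2, 3, 4, 5, 6, 7] the diagonal is [3, 3, 4, 3, 4, 4, 3]. L is symmetric positive semidefinite, so every eigenvalue is real and nonnegative. There is one zero in the spectrum, matching the 1 component.

[0, 3, 3, 3, 4, 4, 7]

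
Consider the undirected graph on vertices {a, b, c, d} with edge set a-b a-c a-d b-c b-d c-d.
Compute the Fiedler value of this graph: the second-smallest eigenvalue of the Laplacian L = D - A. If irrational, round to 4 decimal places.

4

Each diagonal entry of L is the vertex degree and each off-diagonal entry is -1 where an edge is present, 0 otherwise; in the order [a, b, c, d] the diagonal is [3, 3, 3, 3]. The sorted Laplacian eigenvalues are [0, 4, 4, 4]; the algebraic connectivity is the second entry, 4.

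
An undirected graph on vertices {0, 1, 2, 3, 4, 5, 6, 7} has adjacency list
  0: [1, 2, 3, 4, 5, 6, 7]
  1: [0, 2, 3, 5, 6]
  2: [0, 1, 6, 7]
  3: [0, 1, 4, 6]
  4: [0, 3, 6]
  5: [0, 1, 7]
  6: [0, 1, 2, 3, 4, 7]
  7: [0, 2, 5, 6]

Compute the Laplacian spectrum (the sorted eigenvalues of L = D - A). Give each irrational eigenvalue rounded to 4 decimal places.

[0, 2.2280, 3.3390, 4, 4.9246, 6.3089, 7.1995, 8]

With the vertex order [0, 1, 2, 3, 4, 5, 6, 7], the degrees are [7, 5, 4, 4, 3, 3, 6, 4], giving D = diag(7, 5, 4, 4, 3, 3, 6, 4) and L = D - A. The multiplicity of 0 as a Laplacian eigenvalue equals the number of connected components. There is one zero in the spectrum, matching the 1 component. The eigenvalues sum to 36, which equals trace(L) = 2|E|.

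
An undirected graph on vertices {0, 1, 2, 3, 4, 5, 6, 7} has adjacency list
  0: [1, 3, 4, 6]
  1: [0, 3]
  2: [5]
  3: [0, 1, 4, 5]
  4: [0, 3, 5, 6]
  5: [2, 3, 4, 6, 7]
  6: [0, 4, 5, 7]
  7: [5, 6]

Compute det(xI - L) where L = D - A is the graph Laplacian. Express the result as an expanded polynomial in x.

x^8 - 26x^7 + 276x^6 - 1536x^5 + 4780x^4 - 8188x^3 + 7026x^2 - 2304x

Reading degrees in the order [0, 1, 2, 3, 4, 5, 6, 7] gives [4, 2, 1, 4, 4, 5, 4, 2]; set D = diag(4, 2, 1, 4, 4, 5, 4, 2) and form L = D - A. L has integer entries, so p(x) = det(xI - L) has integer coefficients. Expanding the determinant yields x^8 - 26x^7 + 276x^6 - 1536x^5 + 4780x^4 - 8188x^3 + 7026x^2 - 2304x. The coefficient of x^7 equals -trace(L) = -26, matching the sum of degrees. There is one zero in the spectrum, matching the 1 component. By the matrix-tree theorem the graph has (1/8) * product of the nonzero eigenvalues = 288 spanning trees.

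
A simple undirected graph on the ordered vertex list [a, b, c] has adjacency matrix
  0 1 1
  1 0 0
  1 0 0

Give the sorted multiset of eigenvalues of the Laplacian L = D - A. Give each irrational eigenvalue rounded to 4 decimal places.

Reading degrees in the order [a, b, c] gives [2, 1, 1]; set D = diag(2, 1, 1) and form L = D - A. Since every row of L sums to 0, the all-ones vector is in the kernel and 0 is an eigenvalue. The single zero eigenvalue shows the graph is connected. By the matrix-tree theorem the graph has (1/3) * product of the nonzero eigenvalues = 1 spanning tree.

[0, 1, 3]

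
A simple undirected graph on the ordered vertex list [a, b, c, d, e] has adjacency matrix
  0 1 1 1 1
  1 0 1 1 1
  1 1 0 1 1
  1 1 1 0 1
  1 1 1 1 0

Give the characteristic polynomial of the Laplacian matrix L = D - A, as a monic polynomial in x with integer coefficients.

With the vertex order [a, b, c, d, e], the degrees are [4, 4, 4, 4, 4], giving D = diag(4, 4, 4, 4, 4) and L = D - A. The eigenvalues of L are [0, 5, 5, 5, 5]; the characteristic polynomial is the product of (x - lambda_i), which multiplies out to x^5 - 20x^4 + 150x^3 - 500x^2 + 625x. The constant term is 0 because L is singular (the all-ones vector lies in its kernel).

x^5 - 20x^4 + 150x^3 - 500x^2 + 625x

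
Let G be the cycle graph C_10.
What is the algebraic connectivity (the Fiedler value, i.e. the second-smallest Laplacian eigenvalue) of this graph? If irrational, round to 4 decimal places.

0.3820

The graph has 10 vertices and degree multiset [2, 2, 2, 2, 2, 2, 2, 2, 2, 2]; D is the diagonal matrix of degrees and L = D - A. The smallest Laplacian eigenvalue is always 0. The next one, lambda_2 = 0.3820, measures how hard the graph is to disconnect: larger values mean better connectivity. By the matrix-tree theorem the graph has (1/10) * product of the nonzero eigenvalues = 10 spanning trees.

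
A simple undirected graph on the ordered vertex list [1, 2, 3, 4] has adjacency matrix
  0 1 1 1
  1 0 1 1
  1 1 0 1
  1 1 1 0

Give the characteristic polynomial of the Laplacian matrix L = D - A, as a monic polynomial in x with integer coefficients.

x^4 - 12x^3 + 48x^2 - 64x

Each diagonal entry of L is the vertex degree and each off-diagonal entry is -1 where an edge is present, 0 otherwise; in the order [1, 2, 3, 4] the diagonal is [3, 3, 3, 3]. L has integer entries, so p(x) = det(xI - L) has integer coefficients. Expanding the determinant yields x^4 - 12x^3 + 48x^2 - 64x. Since p(0) = det(-L) = 0, x divides p(x). There is one zero in the spectrum, matching the 1 component.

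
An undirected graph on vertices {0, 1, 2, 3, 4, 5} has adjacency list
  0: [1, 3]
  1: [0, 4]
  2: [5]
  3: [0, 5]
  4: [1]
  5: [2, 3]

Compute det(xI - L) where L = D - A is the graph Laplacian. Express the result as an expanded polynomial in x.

With the vertex order [0, 1, 2, 3, 4, 5], the degrees are [2, 2, 1, 2, 1, 2], giving D = diag(2, 2, 1, 2, 1, 2) and L = D - A. Computing det(xI - L) by cofactor expansion (or equivalently via sum-over-permutations) gives x^6 - 10x^5 + 36x^4 - 56x^3 + 35x^2 - 6x. Since p(0) = det(-L) = 0, x divides p(x). By the matrix-tree theorem the graph has (1/6) * product of the nonzero eigenvalues = 1 spanning tree.

x^6 - 10x^5 + 36x^4 - 56x^3 + 35x^2 - 6x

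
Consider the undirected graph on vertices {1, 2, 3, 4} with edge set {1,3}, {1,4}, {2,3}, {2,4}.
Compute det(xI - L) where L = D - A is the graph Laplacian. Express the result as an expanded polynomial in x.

x^4 - 8x^3 + 20x^2 - 16x

With the vertex order [1, 2, 3, 4], the degrees are [2, 2, 2, 2], giving D = diag(2, 2, 2, 2) and L = D - A. L has integer entries, so p(x) = det(xI - L) has integer coefficients. Expanding the determinant yields x^4 - 8x^3 + 20x^2 - 16x. The coefficient of x^3 equals -trace(L) = -8, matching the sum of degrees.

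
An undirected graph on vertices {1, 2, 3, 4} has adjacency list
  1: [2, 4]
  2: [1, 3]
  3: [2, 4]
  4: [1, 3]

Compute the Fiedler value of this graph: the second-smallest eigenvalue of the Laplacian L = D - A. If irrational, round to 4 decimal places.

2

Each diagonal entry of L is the vertex degree and each off-diagonal entry is -1 where an edge is present, 0 otherwise; in the order [1, 2, 3, 4] the diagonal is [2, 2, 2, 2]. The sorted Laplacian eigenvalues are [0, 2, 2, 4]; the algebraic connectivity is the second entry, 2.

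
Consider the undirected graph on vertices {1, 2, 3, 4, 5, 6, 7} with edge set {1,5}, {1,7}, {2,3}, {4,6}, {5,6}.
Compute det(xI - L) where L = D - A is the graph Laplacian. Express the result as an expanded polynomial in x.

x^7 - 10x^6 + 37x^5 - 62x^4 + 45x^3 - 10x^2

Each diagonal entry of L is the vertex degree and each off-diagonal entry is -1 where an edge is present, 0 otherwise; in the order [1, 2, 3, 4, 5, 6, 7] the diagonal is [2, 1, 1, 1, 2, 2, 1]. L has integer entries, so p(x) = det(xI - L) has integer coefficients. Expanding the determinant yields x^7 - 10x^6 + 37x^5 - 62x^4 + 45x^3 - 10x^2. The constant term is 0 because L is singular (the all-ones vector lies in its kernel). The eigenvalues sum to 10, which equals trace(L) = 2|E|.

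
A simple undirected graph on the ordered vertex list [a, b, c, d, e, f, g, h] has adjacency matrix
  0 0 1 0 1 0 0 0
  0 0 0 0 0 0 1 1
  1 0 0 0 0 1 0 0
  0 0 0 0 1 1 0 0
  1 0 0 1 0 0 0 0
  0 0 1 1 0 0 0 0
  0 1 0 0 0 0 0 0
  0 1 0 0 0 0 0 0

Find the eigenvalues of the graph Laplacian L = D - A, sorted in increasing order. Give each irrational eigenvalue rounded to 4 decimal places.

With the vertex order [a, b, c, d, e, f, g, h], the degrees are [2, 2, 2, 2, 2, 2, 1, 1], giving D = diag(2, 2, 2, 2, 2, 2, 1, 1) and L = D - A. Since every row of L sums to 0, the all-ones vector is in the kernel and 0 is an eigenvalue. The 2 zero eigenvalues correspond to the 2 connected components. The largest eigenvalue, 3.6180, is at most the vertex count 8.

[0, 0, 1, 1.3820, 1.3820, 3, 3.6180, 3.6180]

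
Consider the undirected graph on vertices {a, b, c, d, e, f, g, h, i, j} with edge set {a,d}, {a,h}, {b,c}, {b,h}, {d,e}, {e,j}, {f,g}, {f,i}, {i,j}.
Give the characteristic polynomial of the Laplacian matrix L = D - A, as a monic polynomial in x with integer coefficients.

x^10 - 18x^9 + 136x^8 - 560x^7 + 1365x^6 - 2002x^5 + 1716x^4 - 792x^3 + 165x^2 - 10x

With the vertex order [a, b, c, d, e, f, g, h, i, j], the degrees are [2, 2, 1, 2, 2, 2, 1, 2, 2, 2], giving D = diag(2, 2, 1, 2, 2, 2, 1, 2, 2, 2) and L = D - A. L has integer entries, so p(x) = det(xI - L) has integer coefficients. Expanding the determinant yields x^10 - 18x^9 + 136x^8 - 560x^7 + 1365x^6 - 2002x^5 + 1716x^4 - 792x^3 + 165x^2 - 10x. Since p(0) = det(-L) = 0, x divides p(x). The largest eigenvalue, 3.9021, is at most the vertex count 10. There is one zero in the spectrum, matching the 1 component.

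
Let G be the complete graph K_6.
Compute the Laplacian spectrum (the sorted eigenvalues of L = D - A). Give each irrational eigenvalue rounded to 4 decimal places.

The graph has 6 vertices and degree multiset [5, 5, 5, 5, 5, 5]; D is the diagonal matrix of degrees and L = D - A. Since every row of L sums to 0, the all-ones vector is in the kernel and 0 is an eigenvalue. The single zero eigenvalue shows the graph is connected.

[0, 6, 6, 6, 6, 6]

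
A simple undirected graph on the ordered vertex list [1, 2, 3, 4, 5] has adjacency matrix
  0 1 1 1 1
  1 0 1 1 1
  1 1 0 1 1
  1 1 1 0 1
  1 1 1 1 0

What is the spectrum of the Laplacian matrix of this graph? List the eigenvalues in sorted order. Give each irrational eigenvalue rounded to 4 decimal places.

[0, 5, 5, 5, 5]

Each diagonal entry of L is the vertex degree and each off-diagonal entry is -1 where an edge is present, 0 otherwise; in the order [1, 2, 3, 4, 5] the diagonal is [4, 4, 4, 4, 4]. Diagonalising L (or applying a numerical eigensolver to the 5x5 matrix) gives the spectrum above. The largest eigenvalue, 5, is at most the vertex count 5.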